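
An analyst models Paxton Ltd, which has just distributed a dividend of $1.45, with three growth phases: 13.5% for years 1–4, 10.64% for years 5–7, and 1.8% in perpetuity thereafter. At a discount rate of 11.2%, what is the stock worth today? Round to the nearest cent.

Three-stage DDM. Project D₁…D_7; terminal Gordon value at t=7 with g = 0.018; discount at r = 0.112.
D_1 = 1.6458
D_2 = 1.8679
D_3 = 2.1201
D_4 = 2.4063
D_5 = 2.6623
D_6 = 2.9456
D_7 = 3.2590
TV_7 = 3.3177/(0.112−0.018) = 35.2946
P₀ = Σ Dₜ/(1+r)ᵗ + TV_7/(1+r)^7 = 27.5670

$27.57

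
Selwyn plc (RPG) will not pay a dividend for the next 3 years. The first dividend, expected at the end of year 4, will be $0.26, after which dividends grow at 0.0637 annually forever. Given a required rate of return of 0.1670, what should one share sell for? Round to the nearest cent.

$1.58

Deferred-dividend DDM. At t=3 the remaining stream is a growing perpetuity with first payment D_4 = 0.26.
V_3 = D_4/(r−g) = 0.26/(0.167−0.0637) = 2.5169
P₀ = V_3/(1+r)^3 = 2.5169/(1+0.167)^3 = 1.5837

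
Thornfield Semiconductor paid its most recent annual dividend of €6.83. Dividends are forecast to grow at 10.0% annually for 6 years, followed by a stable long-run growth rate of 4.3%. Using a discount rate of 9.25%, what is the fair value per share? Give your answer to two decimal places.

€191.92

Two-stage DDM. Project D₁…D_6 at 0.1, terminal growth 0.043, discount at r = 0.0925.
D_1 = 7.5130
D_2 = 8.2643
D_3 = 9.0907
D_4 = 9.9998
D_5 = 10.9998
D_6 = 12.0998
Terminal value at t=6: TV = D_7/(r−g) = 12.6201/(0.0925−0.043) = 254.9505
P₀ = 7.5130/(1+0.0925)^1 + 8.2643/(1+0.0925)^2 + 9.0907/(1+0.0925)^3 + 9.9998/(1+0.0925)^4 + 10.9998/(1+0.0925)^5 + 12.0998/(1+0.0925)^6 + 254.9505/(1+0.0925)^6 = 191.9194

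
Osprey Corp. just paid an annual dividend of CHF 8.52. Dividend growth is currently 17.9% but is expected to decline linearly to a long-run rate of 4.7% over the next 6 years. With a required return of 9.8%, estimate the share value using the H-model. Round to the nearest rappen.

CHF 241.07

H-model: P₀ = D₀[(1+g_L) + H(g_S−g_L)]/(r−g_L), with H = 6/2 = 3.
P₀ = 8.52 × [(1+0.047) + 3×(0.179−0.047)] / (0.098−0.047)
   = 8.52 × 1.4430 / 0.051 = 241.0659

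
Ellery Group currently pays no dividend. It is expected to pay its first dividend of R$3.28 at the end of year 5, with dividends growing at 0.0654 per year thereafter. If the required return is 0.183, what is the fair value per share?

Deferred-dividend DDM. At t=4 the remaining stream is a growing perpetuity with first payment D_5 = 3.28.
V_4 = D_5/(r−g) = 3.28/(0.183−0.0654) = 27.8912
P₀ = V_4/(1+r)^4 = 27.8912/(1+0.183)^4 = 14.2406

R$14.24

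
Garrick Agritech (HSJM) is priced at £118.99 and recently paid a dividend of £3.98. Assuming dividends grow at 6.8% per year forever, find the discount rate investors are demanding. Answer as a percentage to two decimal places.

10.37%

Rearranging the constant-growth DDM: r = D₁/P₀ + g.
D₁ = 3.98 × (1 + 0.068) = 4.2506.
r = 4.2506 / 118.99 + 0.068 = 0.03572 + 0.068 = 0.10372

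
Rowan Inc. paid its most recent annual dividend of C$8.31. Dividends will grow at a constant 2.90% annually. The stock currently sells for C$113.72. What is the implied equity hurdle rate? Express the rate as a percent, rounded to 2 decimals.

Rearranging the constant-growth DDM: r = D₁/P₀ + g.
D₁ = 8.31 × (1 + 0.029) = 8.5510.
r = 8.5510 / 113.72 + 0.029 = 0.07519 + 0.029 = 0.10419

10.42%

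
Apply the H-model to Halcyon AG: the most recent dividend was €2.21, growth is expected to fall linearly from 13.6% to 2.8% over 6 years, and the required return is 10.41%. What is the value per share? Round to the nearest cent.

H-model: P₀ = D₀[(1+g_L) + H(g_S−g_L)]/(r−g_L), with H = 6/2 = 3.
P₀ = 2.21 × [(1+0.028) + 3×(0.136−0.028)] / (0.1041−0.028)
   = 2.21 × 1.3520 / 0.0761 = 39.2631

€39.26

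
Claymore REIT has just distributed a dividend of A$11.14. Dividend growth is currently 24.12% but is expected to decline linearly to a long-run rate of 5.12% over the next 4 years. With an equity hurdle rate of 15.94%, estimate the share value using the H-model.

A$147.35

H-model: P₀ = D₀[(1+g_L) + H(g_S−g_L)]/(r−g_L), with H = 4/2 = 2.
P₀ = 11.14 × [(1+0.0512) + 2×(0.2412−0.0512)] / (0.1594−0.0512)
   = 11.14 × 1.4312 / 0.1082 = 147.3528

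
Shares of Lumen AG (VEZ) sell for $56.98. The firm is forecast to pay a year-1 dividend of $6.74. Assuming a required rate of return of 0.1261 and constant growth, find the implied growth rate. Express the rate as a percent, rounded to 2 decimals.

From P₀ = D₁/(r − g), the implied growth is g = r − D₁/P₀.
g = 0.1261 − 6.74/56.98 = 0.1261 − 0.11829 = 0.00781

0.78%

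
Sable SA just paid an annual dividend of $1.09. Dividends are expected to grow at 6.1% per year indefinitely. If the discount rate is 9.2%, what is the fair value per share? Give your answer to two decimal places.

Gordon growth model: P₀ = D₁/(r − g). D₁ = 1.09 × (1 + 0.061) = 1.1565.
P₀ = 1.1565 / (0.092 − 0.061) = 1.1565 / 0.031 = 37.3061

$37.31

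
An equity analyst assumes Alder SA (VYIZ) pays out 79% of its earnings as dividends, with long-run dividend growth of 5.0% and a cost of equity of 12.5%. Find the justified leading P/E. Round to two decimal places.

10.53

Justified leading P/E = b/(r−g) = 0.79/(0.125−0.05) = 10.5333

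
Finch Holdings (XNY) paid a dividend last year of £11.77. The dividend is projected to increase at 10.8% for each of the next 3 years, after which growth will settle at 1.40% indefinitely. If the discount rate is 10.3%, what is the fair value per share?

£171.56

Two-stage DDM. Project D₁…D_3 at 0.108, terminal growth 0.014, discount at r = 0.103.
D_1 = 13.0412
D_2 = 14.4496
D_3 = 16.0102
Terminal value at t=3: TV = D_4/(r−g) = 16.2343/(0.103−0.014) = 182.4079
P₀ = 13.0412/(1+0.103)^1 + 14.4496/(1+0.103)^2 + 16.0102/(1+0.103)^3 + 182.4079/(1+0.103)^3 = 171.5617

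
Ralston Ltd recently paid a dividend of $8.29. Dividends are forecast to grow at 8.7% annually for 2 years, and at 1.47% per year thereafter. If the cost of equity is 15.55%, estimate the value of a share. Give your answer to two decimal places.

$68.00

Two-stage DDM. Project D₁…D_2 at 0.087, terminal growth 0.0147, discount at r = 0.1555.
D_1 = 9.0112
D_2 = 9.7952
Terminal value at t=2: TV = D_3/(r−g) = 9.9392/(0.1555−0.0147) = 70.5909
P₀ = 9.0112/(1+0.1555)^1 + 9.7952/(1+0.1555)^2 + 70.5909/(1+0.1555)^2 = 68.0047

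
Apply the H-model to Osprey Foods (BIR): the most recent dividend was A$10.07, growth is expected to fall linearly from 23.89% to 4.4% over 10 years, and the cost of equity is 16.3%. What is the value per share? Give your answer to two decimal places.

H-model: P₀ = D₀[(1+g_L) + H(g_S−g_L)]/(r−g_L), with H = 10/2 = 5.
P₀ = 10.07 × [(1+0.044) + 5×(0.2389−0.044)] / (0.163−0.044)
   = 10.07 × 2.0185 / 0.119 = 170.8092

A$170.81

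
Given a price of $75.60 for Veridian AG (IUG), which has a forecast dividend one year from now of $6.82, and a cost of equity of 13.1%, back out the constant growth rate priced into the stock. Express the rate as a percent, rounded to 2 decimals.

From P₀ = D₁/(r − g), the implied growth is g = r − D₁/P₀.
g = 0.131 − 6.82/75.60 = 0.131 − 0.09021 = 0.04079

4.08%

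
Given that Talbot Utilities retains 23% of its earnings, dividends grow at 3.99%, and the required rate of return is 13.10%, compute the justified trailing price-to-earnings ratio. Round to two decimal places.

Payout ratio b = 1 − 0.23 = 0.77.
Justified trailing P/E = b(1+g)/(r−g) = 0.77×(1+0.0399)/(0.131−0.0399) = 8.7895

8.79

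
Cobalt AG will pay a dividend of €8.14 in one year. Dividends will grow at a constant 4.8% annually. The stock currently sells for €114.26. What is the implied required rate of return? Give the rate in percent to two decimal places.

Rearranging the constant-growth DDM: r = D₁/P₀ + g.
r = 8.1400 / 114.26 + 0.048 = 0.07124 + 0.048 = 0.11924

11.92%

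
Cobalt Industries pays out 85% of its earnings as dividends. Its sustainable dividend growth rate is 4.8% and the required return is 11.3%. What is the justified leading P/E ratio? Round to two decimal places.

13.08

Justified leading P/E = b/(r−g) = 0.85/(0.113−0.048) = 13.0769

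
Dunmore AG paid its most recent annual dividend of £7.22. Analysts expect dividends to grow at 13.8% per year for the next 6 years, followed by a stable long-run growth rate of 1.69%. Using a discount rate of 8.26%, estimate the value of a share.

£202.54

Two-stage DDM. Project D₁…D_6 at 0.138, terminal growth 0.0169, discount at r = 0.0826.
D_1 = 8.2164
D_2 = 9.3502
D_3 = 10.6405
D_4 = 12.1089
D_5 = 13.7800
D_6 = 15.6816
Terminal value at t=6: TV = D_7/(r−g) = 15.9466/(0.0826−0.0169) = 242.7189
P₀ = 8.2164/(1+0.0826)^1 + 9.3502/(1+0.0826)^2 + 10.6405/(1+0.0826)^3 + 12.1089/(1+0.0826)^4 + 13.7800/(1+0.0826)^5 + 15.6816/(1+0.0826)^6 + 242.7189/(1+0.0826)^6 = 202.5388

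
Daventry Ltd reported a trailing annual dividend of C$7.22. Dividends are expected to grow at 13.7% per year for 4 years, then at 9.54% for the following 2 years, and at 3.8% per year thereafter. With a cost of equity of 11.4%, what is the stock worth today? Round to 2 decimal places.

C$149.15

Three-stage DDM. Project D₁…D_6; terminal Gordon value at t=6 with g = 0.038; discount at r = 0.114.
D_1 = 8.2091
D_2 = 9.3338
D_3 = 10.6125
D_4 = 12.0664
D_5 = 13.2176
D_6 = 14.4785
TV_6 = 15.0287/(0.114−0.038) = 197.7463
P₀ = Σ Dₜ/(1+r)ᵗ + TV_6/(1+r)^6 = 149.1473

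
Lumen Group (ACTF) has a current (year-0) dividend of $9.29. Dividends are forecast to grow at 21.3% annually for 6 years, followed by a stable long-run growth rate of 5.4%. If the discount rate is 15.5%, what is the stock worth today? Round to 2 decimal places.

Two-stage DDM. Project D₁…D_6 at 0.213, terminal growth 0.054, discount at r = 0.155.
D_1 = 11.2688
D_2 = 13.6690
D_3 = 16.5805
D_4 = 20.1122
D_5 = 24.3961
D_6 = 29.5924
Terminal value at t=6: TV = D_7/(r−g) = 31.1904/(0.155−0.054) = 308.8160
P₀ = 11.2688/(1+0.155)^1 + 13.6690/(1+0.155)^2 + 16.5805/(1+0.155)^3 + 20.1122/(1+0.155)^4 + 24.3961/(1+0.155)^5 + 29.5924/(1+0.155)^6 + 308.8160/(1+0.155)^6 = 196.4783

$196.48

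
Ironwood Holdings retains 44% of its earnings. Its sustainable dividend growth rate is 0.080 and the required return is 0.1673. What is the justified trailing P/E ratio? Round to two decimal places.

Payout ratio b = 1 − 0.44 = 0.56.
Justified trailing P/E = b(1+g)/(r−g) = 0.56×(1+0.08)/(0.1673−0.08) = 6.9278

6.93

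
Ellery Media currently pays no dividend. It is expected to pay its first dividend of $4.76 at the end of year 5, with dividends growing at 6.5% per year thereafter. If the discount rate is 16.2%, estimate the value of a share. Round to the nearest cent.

$26.92

Deferred-dividend DDM. At t=4 the remaining stream is a growing perpetuity with first payment D_5 = 4.76.
V_4 = D_5/(r−g) = 4.76/(0.162−0.065) = 49.0722
P₀ = V_4/(1+r)^4 = 49.0722/(1+0.162)^4 = 26.9160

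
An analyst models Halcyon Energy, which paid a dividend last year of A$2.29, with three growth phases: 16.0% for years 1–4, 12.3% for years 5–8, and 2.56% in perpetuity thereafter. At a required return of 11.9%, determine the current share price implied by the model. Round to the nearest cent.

A$50.16

Three-stage DDM. Project D₁…D_8; terminal Gordon value at t=8 with g = 0.0256; discount at r = 0.119.
D_1 = 2.6564
D_2 = 3.0814
D_3 = 3.5745
D_4 = 4.1464
D_5 = 4.6564
D_6 = 5.2291
D_7 = 5.8723
D_8 = 6.5946
TV_8 = 6.7634/(0.119−0.0256) = 72.4132
P₀ = Σ Dₜ/(1+r)ᵗ + TV_8/(1+r)^8 = 50.1595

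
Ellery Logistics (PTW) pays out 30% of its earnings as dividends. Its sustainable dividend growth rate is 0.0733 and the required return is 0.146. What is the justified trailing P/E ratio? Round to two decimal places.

Justified trailing P/E = b(1+g)/(r−g) = 0.30×(1+0.0733)/(0.146−0.0733) = 4.4290

4.43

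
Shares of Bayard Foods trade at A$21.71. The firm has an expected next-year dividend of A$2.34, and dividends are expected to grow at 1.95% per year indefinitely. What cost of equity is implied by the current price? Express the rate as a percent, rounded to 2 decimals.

12.73%

Rearranging the constant-growth DDM: r = D₁/P₀ + g.
r = 2.3400 / 21.71 + 0.0195 = 0.10778 + 0.0195 = 0.12728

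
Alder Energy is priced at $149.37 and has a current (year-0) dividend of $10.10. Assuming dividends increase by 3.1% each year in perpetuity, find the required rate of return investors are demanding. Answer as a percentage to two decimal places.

Rearranging the constant-growth DDM: r = D₁/P₀ + g.
D₁ = 10.10 × (1 + 0.031) = 10.4131.
r = 10.4131 / 149.37 + 0.031 = 0.06971 + 0.031 = 0.10071

10.07%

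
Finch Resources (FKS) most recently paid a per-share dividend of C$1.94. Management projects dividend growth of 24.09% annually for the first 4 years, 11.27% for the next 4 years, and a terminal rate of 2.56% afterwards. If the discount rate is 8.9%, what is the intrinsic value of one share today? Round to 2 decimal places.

Three-stage DDM. Project D₁…D_8; terminal Gordon value at t=8 with g = 0.0256; discount at r = 0.089.
D_1 = 2.4073
D_2 = 2.9873
D_3 = 3.7069
D_4 = 4.5999
D_5 = 5.1183
D_6 = 5.6951
D_7 = 6.3370
D_8 = 7.0512
TV_8 = 7.2317/(0.089−0.0256) = 114.0644
P₀ = Σ Dₜ/(1+r)ᵗ + TV_8/(1+r)^8 = 82.3476

C$82.35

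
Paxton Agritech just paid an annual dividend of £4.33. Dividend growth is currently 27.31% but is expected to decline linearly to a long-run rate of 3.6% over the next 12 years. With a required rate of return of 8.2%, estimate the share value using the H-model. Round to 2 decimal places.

£231.43

H-model: P₀ = D₀[(1+g_L) + H(g_S−g_L)]/(r−g_L), with H = 12/2 = 6.
P₀ = 4.33 × [(1+0.036) + 6×(0.2731−0.036)] / (0.082−0.036)
   = 4.33 × 2.4586 / 0.046 = 231.4291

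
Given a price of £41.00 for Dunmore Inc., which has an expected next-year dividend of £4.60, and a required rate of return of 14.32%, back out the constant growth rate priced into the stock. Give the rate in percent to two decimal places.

From P₀ = D₁/(r − g), the implied growth is g = r − D₁/P₀.
g = 0.1432 − 4.60/41.00 = 0.1432 − 0.11220 = 0.03100

3.10%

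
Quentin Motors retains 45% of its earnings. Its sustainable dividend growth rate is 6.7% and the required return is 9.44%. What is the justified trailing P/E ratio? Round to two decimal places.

Payout ratio b = 1 − 0.45 = 0.55.
Justified trailing P/E = b(1+g)/(r−g) = 0.55×(1+0.067)/(0.0944−0.067) = 21.4179

21.42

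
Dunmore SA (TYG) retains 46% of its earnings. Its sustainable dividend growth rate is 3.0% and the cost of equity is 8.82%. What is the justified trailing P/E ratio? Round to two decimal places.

9.56

Payout ratio b = 1 − 0.46 = 0.54.
Justified trailing P/E = b(1+g)/(r−g) = 0.54×(1+0.03)/(0.0882−0.03) = 9.5567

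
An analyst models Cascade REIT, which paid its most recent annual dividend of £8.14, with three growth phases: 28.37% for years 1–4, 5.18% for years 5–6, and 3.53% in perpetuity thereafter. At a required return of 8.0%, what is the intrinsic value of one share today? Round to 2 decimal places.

£439.24

Three-stage DDM. Project D₁…D_6; terminal Gordon value at t=6 with g = 0.0353; discount at r = 0.08.
D_1 = 10.4493
D_2 = 13.4138
D_3 = 17.2193
D_4 = 22.1044
D_5 = 23.2494
D_6 = 24.4537
TV_6 = 25.3169/(0.08−0.0353) = 566.3744
P₀ = Σ Dₜ/(1+r)ᵗ + TV_6/(1+r)^6 = 439.2371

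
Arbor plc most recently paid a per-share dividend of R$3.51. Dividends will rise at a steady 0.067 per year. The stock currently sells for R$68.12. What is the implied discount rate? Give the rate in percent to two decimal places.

Rearranging the constant-growth DDM: r = D₁/P₀ + g.
D₁ = 3.51 × (1 + 0.067) = 3.7452.
r = 3.7452 / 68.12 + 0.067 = 0.05498 + 0.067 = 0.12198

12.20%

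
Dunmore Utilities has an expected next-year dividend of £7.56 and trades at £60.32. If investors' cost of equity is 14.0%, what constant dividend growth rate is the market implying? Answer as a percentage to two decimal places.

1.47%

From P₀ = D₁/(r − g), the implied growth is g = r − D₁/P₀.
g = 0.14 − 7.56/60.32 = 0.14 − 0.12533 = 0.01467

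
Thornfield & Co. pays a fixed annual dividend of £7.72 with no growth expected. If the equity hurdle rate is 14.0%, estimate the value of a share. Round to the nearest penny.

Zero-growth DDM (perpetuity): P₀ = D/r = 7.72 / 0.14 = 55.1429

£55.14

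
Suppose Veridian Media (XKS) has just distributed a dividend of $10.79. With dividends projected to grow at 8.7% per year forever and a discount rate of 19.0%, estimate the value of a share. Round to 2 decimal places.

Gordon growth model: P₀ = D₁/(r − g). D₁ = 10.79 × (1 + 0.087) = 11.7287.
P₀ = 11.7287 / (0.19 − 0.087) = 11.7287 / 0.103 = 113.8712

$113.87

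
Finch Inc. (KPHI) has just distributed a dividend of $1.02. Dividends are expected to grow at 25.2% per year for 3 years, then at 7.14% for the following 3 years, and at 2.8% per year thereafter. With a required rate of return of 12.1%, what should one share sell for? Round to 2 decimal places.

Three-stage DDM. Project D₁…D_6; terminal Gordon value at t=6 with g = 0.028; discount at r = 0.121.
D_1 = 1.2770
D_2 = 1.5989
D_3 = 2.0018
D_4 = 2.1447
D_5 = 2.2978
D_6 = 2.4619
TV_6 = 2.5308/(0.121−0.028) = 27.2131
P₀ = Σ Dₜ/(1+r)ᵗ + TV_6/(1+r)^6 = 21.4427

$21.44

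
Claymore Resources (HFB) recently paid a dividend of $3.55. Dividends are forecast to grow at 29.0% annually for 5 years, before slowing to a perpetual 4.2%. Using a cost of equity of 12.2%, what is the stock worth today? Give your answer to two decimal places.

Two-stage DDM. Project D₁…D_5 at 0.29, terminal growth 0.042, discount at r = 0.122.
D_1 = 4.5795
D_2 = 5.9076
D_3 = 7.6207
D_4 = 9.8308
D_5 = 12.6817
Terminal value at t=5: TV = D_6/(r−g) = 13.2143/(0.122−0.042) = 165.1789
P₀ = 4.5795/(1+0.122)^1 + 5.9076/(1+0.122)^2 + 7.6207/(1+0.122)^3 + 9.8308/(1+0.122)^4 + 12.6817/(1+0.122)^5 + 165.1789/(1+0.122)^5 = 120.3994

$120.40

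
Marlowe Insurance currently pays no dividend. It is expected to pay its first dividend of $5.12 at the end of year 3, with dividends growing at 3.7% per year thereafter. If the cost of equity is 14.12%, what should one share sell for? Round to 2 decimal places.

$37.73

Deferred-dividend DDM. At t=2 the remaining stream is a growing perpetuity with first payment D_3 = 5.12.
V_2 = D_3/(r−g) = 5.12/(0.1412−0.037) = 49.1363
P₀ = V_2/(1+r)^2 = 49.1363/(1+0.1412)^2 = 37.7293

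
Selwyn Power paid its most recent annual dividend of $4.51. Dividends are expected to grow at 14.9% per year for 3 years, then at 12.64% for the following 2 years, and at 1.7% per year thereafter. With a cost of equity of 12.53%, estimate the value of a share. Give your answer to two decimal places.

Three-stage DDM. Project D₁…D_5; terminal Gordon value at t=5 with g = 0.017; discount at r = 0.1253.
D_1 = 5.1820
D_2 = 5.9541
D_3 = 6.8413
D_4 = 7.7060
D_5 = 8.6800
TV_5 = 8.8276/(0.1253−0.017) = 81.5107
P₀ = Σ Dₜ/(1+r)ᵗ + TV_5/(1+r)^5 = 68.8964

$68.90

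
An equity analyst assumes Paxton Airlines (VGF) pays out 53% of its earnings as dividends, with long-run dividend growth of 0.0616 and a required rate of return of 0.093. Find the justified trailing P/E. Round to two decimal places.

Justified trailing P/E = b(1+g)/(r−g) = 0.53×(1+0.0616)/(0.093−0.0616) = 17.9187

17.92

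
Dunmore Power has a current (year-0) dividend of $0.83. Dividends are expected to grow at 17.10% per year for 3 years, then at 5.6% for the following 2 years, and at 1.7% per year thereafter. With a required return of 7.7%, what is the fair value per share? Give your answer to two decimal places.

$22.41

Three-stage DDM. Project D₁…D_5; terminal Gordon value at t=5 with g = 0.017; discount at r = 0.077.
D_1 = 0.9719
D_2 = 1.1381
D_3 = 1.3328
D_4 = 1.4074
D_5 = 1.4862
TV_5 = 1.5115/(0.077−0.017) = 25.1911
P₀ = Σ Dₜ/(1+r)ᵗ + TV_5/(1+r)^5 = 22.4069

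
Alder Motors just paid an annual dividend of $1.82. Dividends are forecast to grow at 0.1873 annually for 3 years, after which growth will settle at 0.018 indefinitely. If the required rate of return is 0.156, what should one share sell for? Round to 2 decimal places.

$20.31

Two-stage DDM. Project D₁…D_3 at 0.1873, terminal growth 0.018, discount at r = 0.156.
D_1 = 2.1609
D_2 = 2.5656
D_3 = 3.0462
Terminal value at t=3: TV = D_4/(r−g) = 3.1010/(0.156−0.018) = 22.4710
P₀ = 2.1609/(1+0.156)^1 + 2.5656/(1+0.156)^2 + 3.0462/(1+0.156)^3 + 22.4710/(1+0.156)^3 = 20.3072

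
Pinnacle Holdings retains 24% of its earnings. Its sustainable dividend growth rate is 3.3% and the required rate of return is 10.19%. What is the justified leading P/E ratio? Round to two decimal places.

Payout ratio b = 1 − 0.24 = 0.76.
Justified leading P/E = b/(r−g) = 0.76/(0.1019−0.033) = 11.0305

11.03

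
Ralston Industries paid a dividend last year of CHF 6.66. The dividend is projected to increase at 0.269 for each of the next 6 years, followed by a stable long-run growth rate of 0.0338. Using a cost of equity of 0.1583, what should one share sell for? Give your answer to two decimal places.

Two-stage DDM. Project D₁…D_6 at 0.269, terminal growth 0.0338, discount at r = 0.1583.
D_1 = 8.4515
D_2 = 10.7250
D_3 = 13.6100
D_4 = 17.2711
D_5 = 21.9171
D_6 = 27.8128
Terminal value at t=6: TV = D_7/(r−g) = 28.7528/(0.1583−0.0338) = 230.9464
P₀ = 8.4515/(1+0.1583)^1 + 10.7250/(1+0.1583)^2 + 13.6100/(1+0.1583)^3 + 17.2711/(1+0.1583)^4 + 21.9171/(1+0.1583)^5 + 27.8128/(1+0.1583)^6 + 230.9464/(1+0.1583)^6 = 151.2991

CHF 151.30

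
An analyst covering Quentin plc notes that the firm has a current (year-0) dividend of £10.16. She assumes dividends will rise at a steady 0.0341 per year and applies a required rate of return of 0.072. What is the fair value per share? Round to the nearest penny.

£277.22

Gordon growth model: P₀ = D₁/(r − g). D₁ = 10.16 × (1 + 0.0341) = 10.5065.
P₀ = 10.5065 / (0.072 − 0.0341) = 10.5065 / 0.0379 = 277.2152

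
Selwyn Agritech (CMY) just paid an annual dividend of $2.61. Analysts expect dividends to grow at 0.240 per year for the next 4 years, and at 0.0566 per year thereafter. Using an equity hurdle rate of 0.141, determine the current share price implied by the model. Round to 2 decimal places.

Two-stage DDM. Project D₁…D_4 at 0.24, terminal growth 0.0566, discount at r = 0.141.
D_1 = 3.2364
D_2 = 4.0131
D_3 = 4.9763
D_4 = 6.1706
Terminal value at t=4: TV = D_5/(r−g) = 6.5199/(0.141−0.0566) = 77.2495
P₀ = 3.2364/(1+0.141)^1 + 4.0131/(1+0.141)^2 + 4.9763/(1+0.141)^3 + 6.1706/(1+0.141)^4 + 77.2495/(1+0.141)^4 = 58.4875

$58.49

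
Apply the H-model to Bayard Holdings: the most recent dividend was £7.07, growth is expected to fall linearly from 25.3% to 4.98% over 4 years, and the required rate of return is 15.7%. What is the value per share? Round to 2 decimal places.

£96.04

H-model: P₀ = D₀[(1+g_L) + H(g_S−g_L)]/(r−g_L), with H = 4/2 = 2.
P₀ = 7.07 × [(1+0.0498) + 2×(0.253−0.0498)] / (0.157−0.0498)
   = 7.07 × 1.4562 / 0.1072 = 96.0386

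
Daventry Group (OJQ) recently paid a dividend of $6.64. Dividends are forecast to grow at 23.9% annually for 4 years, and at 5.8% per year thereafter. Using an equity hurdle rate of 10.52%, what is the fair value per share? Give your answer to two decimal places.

Two-stage DDM. Project D₁…D_4 at 0.239, terminal growth 0.058, discount at r = 0.1052.
D_1 = 8.2270
D_2 = 10.1932
D_3 = 12.6294
D_4 = 15.6478
Terminal value at t=4: TV = D_5/(r−g) = 16.5554/(0.1052−0.058) = 350.7494
P₀ = 8.2270/(1+0.1052)^1 + 10.1932/(1+0.1052)^2 + 12.6294/(1+0.1052)^3 + 15.6478/(1+0.1052)^4 + 350.7494/(1+0.1052)^4 = 270.7218

$270.72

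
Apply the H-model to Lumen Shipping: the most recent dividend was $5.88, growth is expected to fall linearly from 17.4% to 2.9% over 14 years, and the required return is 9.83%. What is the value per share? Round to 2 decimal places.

H-model: P₀ = D₀[(1+g_L) + H(g_S−g_L)]/(r−g_L), with H = 14/2 = 7.
P₀ = 5.88 × [(1+0.029) + 7×(0.174−0.029)] / (0.0983−0.029)
   = 5.88 × 2.0440 / 0.0693 = 173.4303

$173.43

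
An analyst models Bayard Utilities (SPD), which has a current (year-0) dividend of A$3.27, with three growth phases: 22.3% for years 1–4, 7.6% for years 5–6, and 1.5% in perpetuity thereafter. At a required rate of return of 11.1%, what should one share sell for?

A$73.50

Three-stage DDM. Project D₁…D_6; terminal Gordon value at t=6 with g = 0.015; discount at r = 0.111.
D_1 = 3.9992
D_2 = 4.8910
D_3 = 5.9817
D_4 = 7.3157
D_5 = 7.8717
D_6 = 8.4699
TV_6 = 8.5969/(0.111−0.015) = 89.5515
P₀ = Σ Dₜ/(1+r)ᵗ + TV_6/(1+r)^6 = 73.5002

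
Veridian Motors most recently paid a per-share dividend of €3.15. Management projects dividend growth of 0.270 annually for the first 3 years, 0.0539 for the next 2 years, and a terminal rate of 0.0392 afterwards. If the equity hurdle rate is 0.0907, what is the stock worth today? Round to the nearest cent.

€116.05

Three-stage DDM. Project D₁…D_5; terminal Gordon value at t=5 with g = 0.0392; discount at r = 0.0907.
D_1 = 4.0005
D_2 = 5.0806
D_3 = 6.4524
D_4 = 6.8002
D_5 = 7.1667
TV_5 = 7.4477/(0.0907−0.0392) = 144.6147
P₀ = Σ Dₜ/(1+r)ᵗ + TV_5/(1+r)^5 = 116.0479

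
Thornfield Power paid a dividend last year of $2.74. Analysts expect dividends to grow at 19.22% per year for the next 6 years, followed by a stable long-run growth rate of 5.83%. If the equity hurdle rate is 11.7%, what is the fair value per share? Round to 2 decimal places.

$93.81

Two-stage DDM. Project D₁…D_6 at 0.1922, terminal growth 0.0583, discount at r = 0.117.
D_1 = 3.2666
D_2 = 3.8945
D_3 = 4.6430
D_4 = 5.5354
D_5 = 6.5993
D_6 = 7.8677
Terminal value at t=6: TV = D_7/(r−g) = 8.3263/(0.117−0.0583) = 141.8456
P₀ = 3.2666/(1+0.117)^1 + 3.8945/(1+0.117)^2 + 4.6430/(1+0.117)^3 + 5.5354/(1+0.117)^4 + 6.5993/(1+0.117)^5 + 7.8677/(1+0.117)^6 + 141.8456/(1+0.117)^6 = 93.8082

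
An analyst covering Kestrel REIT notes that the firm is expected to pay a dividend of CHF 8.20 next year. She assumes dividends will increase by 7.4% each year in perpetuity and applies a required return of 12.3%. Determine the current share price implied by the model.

Gordon growth model: P₀ = D₁/(r − g), with D₁ = 8.20 given directly.
P₀ = 8.2000 / (0.123 − 0.074) = 8.2000 / 0.049 = 167.3469

CHF 167.35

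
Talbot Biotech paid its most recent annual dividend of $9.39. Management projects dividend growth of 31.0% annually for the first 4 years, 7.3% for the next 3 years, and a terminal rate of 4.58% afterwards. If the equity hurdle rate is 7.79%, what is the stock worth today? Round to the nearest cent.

Three-stage DDM. Project D₁…D_7; terminal Gordon value at t=7 with g = 0.0458; discount at r = 0.0779.
D_1 = 12.3009
D_2 = 16.1142
D_3 = 21.1096
D_4 = 27.6535
D_5 = 29.6723
D_6 = 31.8383
D_7 = 34.1625
TV_7 = 35.7272/(0.0779−0.0458) = 1112.9959
P₀ = Σ Dₜ/(1+r)ᵗ + TV_7/(1+r)^7 = 781.8507

$781.85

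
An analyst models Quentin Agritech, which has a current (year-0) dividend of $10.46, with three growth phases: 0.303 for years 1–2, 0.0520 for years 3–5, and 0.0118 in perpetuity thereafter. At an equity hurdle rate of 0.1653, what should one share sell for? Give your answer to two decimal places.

$120.29

Three-stage DDM. Project D₁…D_5; terminal Gordon value at t=5 with g = 0.0118; discount at r = 0.1653.
D_1 = 13.6294
D_2 = 17.7591
D_3 = 18.6826
D_4 = 19.6540
D_5 = 20.6761
TV_5 = 20.9200/(0.1653−0.0118) = 136.2869
P₀ = Σ Dₜ/(1+r)ᵗ + TV_5/(1+r)^5 = 120.2873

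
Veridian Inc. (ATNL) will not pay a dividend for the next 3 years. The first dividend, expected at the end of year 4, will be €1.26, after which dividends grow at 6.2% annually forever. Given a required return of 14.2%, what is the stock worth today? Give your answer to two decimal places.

€10.58

Deferred-dividend DDM. At t=3 the remaining stream is a growing perpetuity with first payment D_4 = 1.26.
V_3 = D_4/(r−g) = 1.26/(0.142−0.062) = 15.7500
P₀ = V_3/(1+r)^3 = 15.7500/(1+0.142)^3 = 10.5750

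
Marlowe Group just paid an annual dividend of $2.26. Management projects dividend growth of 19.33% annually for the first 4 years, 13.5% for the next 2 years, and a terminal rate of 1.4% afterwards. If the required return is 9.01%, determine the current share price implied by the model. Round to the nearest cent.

Three-stage DDM. Project D₁…D_6; terminal Gordon value at t=6 with g = 0.014; discount at r = 0.0901.
D_1 = 2.6969
D_2 = 3.2182
D_3 = 3.8402
D_4 = 4.5825
D_5 = 5.2012
D_6 = 5.9034
TV_6 = 5.9860/(0.0901−0.014) = 78.6597
P₀ = Σ Dₜ/(1+r)ᵗ + TV_6/(1+r)^6 = 65.1651

$65.17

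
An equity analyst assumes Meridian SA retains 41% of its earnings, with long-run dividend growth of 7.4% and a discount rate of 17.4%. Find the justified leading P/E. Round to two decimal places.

5.90

Payout ratio b = 1 − 0.41 = 0.59.
Justified leading P/E = b/(r−g) = 0.59/(0.174−0.074) = 5.9000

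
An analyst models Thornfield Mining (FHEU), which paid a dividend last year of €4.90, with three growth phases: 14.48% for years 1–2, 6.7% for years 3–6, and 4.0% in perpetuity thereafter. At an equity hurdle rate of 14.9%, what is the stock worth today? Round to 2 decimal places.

€60.49

Three-stage DDM. Project D₁…D_6; terminal Gordon value at t=6 with g = 0.04; discount at r = 0.149.
D_1 = 5.6095
D_2 = 6.4218
D_3 = 6.8520
D_4 = 7.3111
D_5 = 7.8010
D_6 = 8.3236
TV_6 = 8.6566/(0.149−0.04) = 79.4182
P₀ = Σ Dₜ/(1+r)ᵗ + TV_6/(1+r)^6 = 60.4852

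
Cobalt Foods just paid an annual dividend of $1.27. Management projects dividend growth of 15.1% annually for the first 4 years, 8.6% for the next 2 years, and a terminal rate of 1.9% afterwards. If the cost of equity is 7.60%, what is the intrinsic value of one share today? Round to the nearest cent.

$39.68

Three-stage DDM. Project D₁…D_6; terminal Gordon value at t=6 with g = 0.019; discount at r = 0.076.
D_1 = 1.4618
D_2 = 1.6825
D_3 = 1.9366
D_4 = 2.2290
D_5 = 2.4207
D_6 = 2.6288
TV_6 = 2.6788/(0.076−0.019) = 46.9963
P₀ = Σ Dₜ/(1+r)ᵗ + TV_6/(1+r)^6 = 39.6837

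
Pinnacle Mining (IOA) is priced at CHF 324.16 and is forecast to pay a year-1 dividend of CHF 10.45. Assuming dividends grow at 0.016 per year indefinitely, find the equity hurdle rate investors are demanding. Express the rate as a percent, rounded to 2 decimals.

4.82%

Rearranging the constant-growth DDM: r = D₁/P₀ + g.
r = 10.4500 / 324.16 + 0.016 = 0.03224 + 0.016 = 0.04824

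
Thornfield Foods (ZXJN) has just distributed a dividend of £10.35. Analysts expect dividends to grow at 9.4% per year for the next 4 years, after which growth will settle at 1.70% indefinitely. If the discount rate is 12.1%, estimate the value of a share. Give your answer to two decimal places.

Two-stage DDM. Project D₁…D_4 at 0.094, terminal growth 0.017, discount at r = 0.121.
D_1 = 11.3229
D_2 = 12.3873
D_3 = 13.5517
D_4 = 14.8255
Terminal value at t=4: TV = D_5/(r−g) = 15.0775/(0.121−0.017) = 144.9764
P₀ = 11.3229/(1+0.121)^1 + 12.3873/(1+0.121)^2 + 13.5517/(1+0.121)^3 + 14.8255/(1+0.121)^4 + 144.9764/(1+0.121)^4 = 130.7732

£130.77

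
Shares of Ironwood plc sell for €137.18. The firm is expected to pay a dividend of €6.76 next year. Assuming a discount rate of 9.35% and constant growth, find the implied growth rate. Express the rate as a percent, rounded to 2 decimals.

4.42%

From P₀ = D₁/(r − g), the implied growth is g = r − D₁/P₀.
g = 0.0935 − 6.76/137.18 = 0.0935 − 0.04928 = 0.04422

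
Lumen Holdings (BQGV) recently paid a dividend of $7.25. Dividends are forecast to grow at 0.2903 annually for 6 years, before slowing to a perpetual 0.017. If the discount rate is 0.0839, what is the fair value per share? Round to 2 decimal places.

$397.31

Two-stage DDM. Project D₁…D_6 at 0.2903, terminal growth 0.017, discount at r = 0.0839.
D_1 = 9.3547
D_2 = 12.0703
D_3 = 15.5744
D_4 = 20.0956
D_5 = 25.9293
D_6 = 33.4566
Terminal value at t=6: TV = D_7/(r−g) = 34.0254/(0.0839−0.017) = 508.6008
P₀ = 9.3547/(1+0.0839)^1 + 12.0703/(1+0.0839)^2 + 15.5744/(1+0.0839)^3 + 20.0956/(1+0.0839)^4 + 25.9293/(1+0.0839)^5 + 33.4566/(1+0.0839)^6 + 508.6008/(1+0.0839)^6 = 397.3060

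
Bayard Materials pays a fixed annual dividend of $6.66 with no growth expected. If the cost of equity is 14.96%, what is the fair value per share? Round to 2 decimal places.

Zero-growth DDM (perpetuity): P₀ = D/r = 6.66 / 0.1496 = 44.5187

$44.52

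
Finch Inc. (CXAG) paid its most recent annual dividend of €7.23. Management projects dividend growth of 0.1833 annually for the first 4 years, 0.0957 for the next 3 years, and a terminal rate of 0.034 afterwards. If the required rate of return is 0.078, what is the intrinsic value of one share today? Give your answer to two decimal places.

Three-stage DDM. Project D₁…D_7; terminal Gordon value at t=7 with g = 0.034; discount at r = 0.078.
D_1 = 8.5553
D_2 = 10.1234
D_3 = 11.9791
D_4 = 14.1748
D_5 = 15.5314
D_6 = 17.0177
D_7 = 18.6463
TV_7 = 19.2803/(0.078−0.034) = 438.1881
P₀ = Σ Dₜ/(1+r)ᵗ + TV_7/(1+r)^7 = 328.2589

€328.26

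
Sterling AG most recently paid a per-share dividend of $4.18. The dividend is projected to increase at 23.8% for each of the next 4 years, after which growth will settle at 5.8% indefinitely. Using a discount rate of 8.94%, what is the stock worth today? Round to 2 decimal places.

Two-stage DDM. Project D₁…D_4 at 0.238, terminal growth 0.058, discount at r = 0.0894.
D_1 = 5.1748
D_2 = 6.4065
D_3 = 7.9312
D_4 = 9.8188
Terminal value at t=4: TV = D_5/(r−g) = 10.3883/(0.0894−0.058) = 330.8376
P₀ = 5.1748/(1+0.0894)^1 + 6.4065/(1+0.0894)^2 + 7.9312/(1+0.0894)^3 + 9.8188/(1+0.0894)^4 + 330.8376/(1+0.0894)^4 = 258.1445

$258.14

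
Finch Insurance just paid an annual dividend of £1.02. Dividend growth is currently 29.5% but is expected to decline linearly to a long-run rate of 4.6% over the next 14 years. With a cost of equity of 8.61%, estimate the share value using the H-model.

£70.94

H-model: P₀ = D₀[(1+g_L) + H(g_S−g_L)]/(r−g_L), with H = 14/2 = 7.
P₀ = 1.02 × [(1+0.046) + 7×(0.295−0.046)] / (0.0861−0.046)
   = 1.02 × 2.7890 / 0.0401 = 70.9421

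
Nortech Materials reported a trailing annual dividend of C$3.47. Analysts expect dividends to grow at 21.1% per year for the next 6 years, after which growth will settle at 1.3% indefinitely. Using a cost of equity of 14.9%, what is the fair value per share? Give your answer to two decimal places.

Two-stage DDM. Project D₁…D_6 at 0.211, terminal growth 0.013, discount at r = 0.149.
D_1 = 4.2022
D_2 = 5.0888
D_3 = 6.1626
D_4 = 7.4629
D_5 = 9.0375
D_6 = 10.9445
Terminal value at t=6: TV = D_7/(r−g) = 11.0867/(0.149−0.013) = 81.5201
P₀ = 4.2022/(1+0.149)^1 + 5.0888/(1+0.149)^2 + 6.1626/(1+0.149)^3 + 7.4629/(1+0.149)^4 + 9.0375/(1+0.149)^5 + 10.9445/(1+0.149)^6 + 81.5201/(1+0.149)^6 = 60.5532

C$60.55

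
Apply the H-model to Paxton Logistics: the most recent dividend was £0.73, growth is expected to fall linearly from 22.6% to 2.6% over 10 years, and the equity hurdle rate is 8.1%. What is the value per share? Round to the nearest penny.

£26.89

H-model: P₀ = D₀[(1+g_L) + H(g_S−g_L)]/(r−g_L), with H = 10/2 = 5.
P₀ = 0.73 × [(1+0.026) + 5×(0.226−0.026)] / (0.081−0.026)
   = 0.73 × 2.0260 / 0.055 = 26.8905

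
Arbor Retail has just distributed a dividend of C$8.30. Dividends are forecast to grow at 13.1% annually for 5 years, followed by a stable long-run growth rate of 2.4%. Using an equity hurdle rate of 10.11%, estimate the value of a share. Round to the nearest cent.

C$171.04

Two-stage DDM. Project D₁…D_5 at 0.131, terminal growth 0.024, discount at r = 0.1011.
D_1 = 9.3873
D_2 = 10.6170
D_3 = 12.0079
D_4 = 13.5809
D_5 = 15.3600
Terminal value at t=5: TV = D_6/(r−g) = 15.7286/(0.1011−0.024) = 204.0031
P₀ = 9.3873/(1+0.1011)^1 + 10.6170/(1+0.1011)^2 + 12.0079/(1+0.1011)^3 + 13.5809/(1+0.1011)^4 + 15.3600/(1+0.1011)^5 + 204.0031/(1+0.1011)^5 = 171.0441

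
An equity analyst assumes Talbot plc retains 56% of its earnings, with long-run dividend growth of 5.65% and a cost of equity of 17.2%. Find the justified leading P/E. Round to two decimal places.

3.81

Payout ratio b = 1 − 0.56 = 0.44.
Justified leading P/E = b/(r−g) = 0.44/(0.172−0.0565) = 3.8095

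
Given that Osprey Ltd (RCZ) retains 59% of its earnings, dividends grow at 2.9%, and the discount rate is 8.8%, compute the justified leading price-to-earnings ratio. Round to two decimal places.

6.95

Payout ratio b = 1 − 0.59 = 0.41.
Justified leading P/E = b/(r−g) = 0.41/(0.088−0.029) = 6.9492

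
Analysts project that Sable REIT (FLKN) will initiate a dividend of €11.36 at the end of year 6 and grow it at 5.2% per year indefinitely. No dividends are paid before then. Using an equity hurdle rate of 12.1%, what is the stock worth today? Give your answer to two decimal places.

Deferred-dividend DDM. At t=5 the remaining stream is a growing perpetuity with first payment D_6 = 11.36.
V_5 = D_6/(r−g) = 11.36/(0.121−0.052) = 164.6377
P₀ = V_5/(1+r)^5 = 164.6377/(1+0.121)^5 = 93.0039

€93.00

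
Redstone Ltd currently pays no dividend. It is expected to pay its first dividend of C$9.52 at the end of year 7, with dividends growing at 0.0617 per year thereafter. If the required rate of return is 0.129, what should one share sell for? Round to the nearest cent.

C$68.31

Deferred-dividend DDM. At t=6 the remaining stream is a growing perpetuity with first payment D_7 = 9.52.
V_6 = D_7/(r−g) = 9.52/(0.129−0.0617) = 141.4562
P₀ = V_6/(1+r)^6 = 141.4562/(1+0.129)^6 = 68.3059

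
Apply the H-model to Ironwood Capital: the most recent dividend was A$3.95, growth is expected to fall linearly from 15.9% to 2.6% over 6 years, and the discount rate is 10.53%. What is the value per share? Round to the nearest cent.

A$70.98

H-model: P₀ = D₀[(1+g_L) + H(g_S−g_L)]/(r−g_L), with H = 6/2 = 3.
P₀ = 3.95 × [(1+0.026) + 3×(0.159−0.026)] / (0.1053−0.026)
   = 3.95 × 1.4250 / 0.0793 = 70.9805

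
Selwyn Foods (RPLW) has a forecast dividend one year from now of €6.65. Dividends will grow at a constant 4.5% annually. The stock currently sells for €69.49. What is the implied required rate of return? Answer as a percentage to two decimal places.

14.07%

Rearranging the constant-growth DDM: r = D₁/P₀ + g.
r = 6.6500 / 69.49 + 0.045 = 0.09570 + 0.045 = 0.14070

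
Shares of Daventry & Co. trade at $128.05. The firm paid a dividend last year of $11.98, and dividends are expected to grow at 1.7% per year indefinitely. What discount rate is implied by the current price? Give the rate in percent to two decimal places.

Rearranging the constant-growth DDM: r = D₁/P₀ + g.
D₁ = 11.98 × (1 + 0.017) = 12.1837.
r = 12.1837 / 128.05 + 0.017 = 0.09515 + 0.017 = 0.11215

11.21%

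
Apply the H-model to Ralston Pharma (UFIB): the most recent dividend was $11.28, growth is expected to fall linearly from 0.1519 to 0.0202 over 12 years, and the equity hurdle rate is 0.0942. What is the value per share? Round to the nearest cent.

$275.96

H-model: P₀ = D₀[(1+g_L) + H(g_S−g_L)]/(r−g_L), with H = 12/2 = 6.
P₀ = 11.28 × [(1+0.0202) + 6×(0.1519−0.0202)] / (0.0942−0.0202)
   = 11.28 × 1.8104 / 0.074 = 275.9637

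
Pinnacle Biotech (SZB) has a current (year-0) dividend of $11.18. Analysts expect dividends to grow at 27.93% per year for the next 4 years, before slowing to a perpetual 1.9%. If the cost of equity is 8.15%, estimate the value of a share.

$426.14

Two-stage DDM. Project D₁…D_4 at 0.2793, terminal growth 0.019, discount at r = 0.0815.
D_1 = 14.3026
D_2 = 18.2973
D_3 = 23.4077
D_4 = 29.9455
Terminal value at t=4: TV = D_5/(r−g) = 30.5145/(0.0815−0.019) = 488.2312
P₀ = 14.3026/(1+0.0815)^1 + 18.2973/(1+0.0815)^2 + 23.4077/(1+0.0815)^3 + 29.9455/(1+0.0815)^4 + 488.2312/(1+0.0815)^4 = 426.1396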